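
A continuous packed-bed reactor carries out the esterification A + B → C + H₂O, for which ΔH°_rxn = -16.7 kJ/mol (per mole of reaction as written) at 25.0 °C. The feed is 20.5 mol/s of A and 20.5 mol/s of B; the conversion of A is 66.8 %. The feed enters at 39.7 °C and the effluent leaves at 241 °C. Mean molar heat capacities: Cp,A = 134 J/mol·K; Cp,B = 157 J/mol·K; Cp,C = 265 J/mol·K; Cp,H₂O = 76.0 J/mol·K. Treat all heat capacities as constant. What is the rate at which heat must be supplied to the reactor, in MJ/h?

Q_in = 4030 MJ/h

Extent of reaction ξ = 0.668 × 20.5 = 13.694 mol/s
Reaction term: ξ·ΔH°_rxn = 13.694 × -16.7 = -228.69 kJ/s
Sensible, feed 39.7→25 °C: -87.693 kJ/s
Outlet flows (mol/s): A 6.806, B 6.806, C 13.694, H₂O 13.694
Sensible, products 25→241 °C: 1436.4 kJ/s
Q = ΔH = 1120.1 kJ/s = 1120.1 kW
Heat supplied = 4032.2 MJ/h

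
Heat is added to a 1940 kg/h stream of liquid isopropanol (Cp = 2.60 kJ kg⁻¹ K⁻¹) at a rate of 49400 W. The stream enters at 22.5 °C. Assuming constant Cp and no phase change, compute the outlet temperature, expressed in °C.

T_out = 57.8 °C

Q = 49400 W = 177840 kJ/h
ΔT = Q/(ṁ·Cp) = 177840/(1940×2.60) = 35.258 K
T_out = 22.5 + 35.258 = 57.758 °C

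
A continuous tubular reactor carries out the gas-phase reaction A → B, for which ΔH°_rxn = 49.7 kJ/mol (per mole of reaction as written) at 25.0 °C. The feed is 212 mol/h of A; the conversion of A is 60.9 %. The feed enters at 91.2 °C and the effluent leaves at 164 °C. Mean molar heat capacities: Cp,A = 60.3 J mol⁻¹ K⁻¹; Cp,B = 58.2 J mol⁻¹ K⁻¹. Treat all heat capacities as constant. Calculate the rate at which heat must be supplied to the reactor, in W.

Extent of reaction ξ = 0.609 × 212 = 129.11 mol/h
Reaction term: ξ·ΔH°_rxn = 129.11 × 49.7 = 6416.7 kJ/h
Sensible, feed 91.2→25 °C: -846.27 kJ/h
Outlet flows (mol/h): A 82.892, B 129.11
Sensible, products 25→164 °C: 1739.2 kJ/h
Q = ΔH = 7309.6 kJ/h = 2.0305 kW
Heat supplied = 2030.5 W

Q_in = 2030 W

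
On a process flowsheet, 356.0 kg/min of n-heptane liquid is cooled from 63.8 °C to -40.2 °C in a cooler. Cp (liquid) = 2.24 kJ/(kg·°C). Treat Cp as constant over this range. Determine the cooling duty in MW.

Q_c = 1.38 MW

Q = ṁ·Cp·ΔT = 356.0 × 2.24 × (-40.2 − 63.8) = -82934 kJ/min
Converting: 82934 / 60 s = 1382.2 kW
Cooling duty = 1.3822 MW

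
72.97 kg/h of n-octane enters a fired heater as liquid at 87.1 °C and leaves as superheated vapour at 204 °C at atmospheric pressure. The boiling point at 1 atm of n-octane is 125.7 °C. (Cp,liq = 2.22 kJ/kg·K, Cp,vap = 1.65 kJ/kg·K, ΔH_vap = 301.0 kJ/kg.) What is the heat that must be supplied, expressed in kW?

Q = 10.5 kW

liquid 87.1→125.7 °C: 85.692 kJ/kg
vaporisation at 125.7 °C: 301 kJ/kg
vapour 125.7→204 °C: 129.19 kJ/kg
Δh = 85.692 + 301 + 129.19 = 515.89 kJ/kg
Q = ṁ·Δh = 72.97 kg/h × 515.89 kJ/kg = 37644 kJ/h
|Q| = 10.457 kW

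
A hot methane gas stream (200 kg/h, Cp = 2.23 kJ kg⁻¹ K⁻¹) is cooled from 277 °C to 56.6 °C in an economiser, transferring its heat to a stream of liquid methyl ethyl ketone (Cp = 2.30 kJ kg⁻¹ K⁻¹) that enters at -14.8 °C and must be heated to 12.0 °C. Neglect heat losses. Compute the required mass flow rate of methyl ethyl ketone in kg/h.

Heat released by hot stream: Q = 200 × 2.23 × (277 − 56.6) = 98298 kJ/h
Energy balance on cold side (adiabatic exchanger): Q = ṁ_c·Cp_c·(T_c,out − T_c,in)
ṁ_c = 98298 / [2.30 × (12.0 − -14.8)] = 1594.7 kg/h

ṁ_c = 1590 kg/h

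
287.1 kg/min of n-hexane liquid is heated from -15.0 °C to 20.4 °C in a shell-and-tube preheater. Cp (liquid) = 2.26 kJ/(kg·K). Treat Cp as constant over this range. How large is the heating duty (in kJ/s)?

Q = ṁ·Cp·ΔT = 287.1 × 2.26 × (20.4 − -15.0) = 22969 kJ/min
Converting: 22969 / 60 s = 382.82 kW

Q = 383 kJ/s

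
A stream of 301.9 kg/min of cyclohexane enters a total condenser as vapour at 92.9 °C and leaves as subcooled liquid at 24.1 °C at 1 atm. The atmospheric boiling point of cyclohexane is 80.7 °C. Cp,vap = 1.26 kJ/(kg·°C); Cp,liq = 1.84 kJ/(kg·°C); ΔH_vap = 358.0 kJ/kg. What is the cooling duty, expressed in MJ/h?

Q_c = 8650 MJ/h

vapour 92.9→80.7 °C: -15.372 kJ/kg
condensation at 80.7 °C: -358 kJ/kg
liquid 80.7→24.1 °C: -104.14 kJ/kg
Δh = -15.372 + -358 + -104.14 = -477.52 kJ/kg
Q = ṁ·Δh = 301.9 kg/min × -477.52 kJ/kg = -144160 kJ/min
|Q| = 2402.7 kW = 8649.7 MJ/h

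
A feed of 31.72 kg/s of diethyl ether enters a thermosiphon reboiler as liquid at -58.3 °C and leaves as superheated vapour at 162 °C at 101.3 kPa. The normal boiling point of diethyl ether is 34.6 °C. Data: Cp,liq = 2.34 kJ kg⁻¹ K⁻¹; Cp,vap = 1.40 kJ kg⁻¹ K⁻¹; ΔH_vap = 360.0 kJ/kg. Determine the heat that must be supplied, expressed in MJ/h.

Q = 86300 MJ/h

liquid -58.3→34.6 °C: 217.39 kJ/kg
vaporisation at 34.6 °C: 360 kJ/kg
vapour 34.6→162 °C: 178.36 kJ/kg
Δh = 217.39 + 360 + 178.36 = 755.75 kJ/kg
Q = ṁ·Δh = 31.72 kg/s × 755.75 kJ/kg = 23972 kJ/s
|Q| = 23972 kW = 86300 MJ/h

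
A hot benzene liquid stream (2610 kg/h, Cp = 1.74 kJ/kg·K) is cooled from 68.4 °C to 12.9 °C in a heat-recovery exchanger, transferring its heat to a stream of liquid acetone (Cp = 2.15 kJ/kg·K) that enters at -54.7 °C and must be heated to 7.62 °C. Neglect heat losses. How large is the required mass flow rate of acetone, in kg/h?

Heat released by hot stream: Q = 2610 × 1.74 × (68.4 − 12.9) = 252050 kJ/h
Energy balance on cold side (adiabatic exchanger): Q = ṁ_c·Cp_c·(T_c,out − T_c,in)
ṁ_c = 252050 / [2.15 × (7.62 − -54.7)] = 1881.1 kg/h

ṁ_c = 1880 kg/h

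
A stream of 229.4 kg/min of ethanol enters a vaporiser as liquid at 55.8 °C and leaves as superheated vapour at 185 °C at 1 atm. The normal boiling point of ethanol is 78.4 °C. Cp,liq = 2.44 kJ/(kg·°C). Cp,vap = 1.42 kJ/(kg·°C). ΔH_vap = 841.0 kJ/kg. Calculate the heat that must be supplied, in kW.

Q = 4010 kW

liquid 55.8→78.4 °C: 55.144 kJ/kg
vaporisation at 78.4 °C: 841 kJ/kg
vapour 78.4→185 °C: 151.37 kJ/kg
Δh = 55.144 + 841 + 151.37 = 1047.5 kJ/kg
Q = ṁ·Δh = 229.4 kg/min × 1047.5 kJ/kg = 240300 kJ/min
|Q| = 4005 kW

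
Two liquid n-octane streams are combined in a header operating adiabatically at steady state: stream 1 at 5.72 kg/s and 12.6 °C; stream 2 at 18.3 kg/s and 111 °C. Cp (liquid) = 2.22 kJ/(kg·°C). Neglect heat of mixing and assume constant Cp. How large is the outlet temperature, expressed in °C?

Adiabatic, steady state ⇒ Σ ṁᵢCp,ᵢ(T_out − Tᵢ) = 0
Σ ṁᵢCp,ᵢTᵢ = 5.72×2.22×12.6 + 18.3×2.22×111 = 4669.5
Σ ṁᵢCp,ᵢ = 5.72×2.22 + 18.3×2.22 = 53.324
T_out = 4669.5 / 53.324 = 87.568 °C

T_out = 87.6 °C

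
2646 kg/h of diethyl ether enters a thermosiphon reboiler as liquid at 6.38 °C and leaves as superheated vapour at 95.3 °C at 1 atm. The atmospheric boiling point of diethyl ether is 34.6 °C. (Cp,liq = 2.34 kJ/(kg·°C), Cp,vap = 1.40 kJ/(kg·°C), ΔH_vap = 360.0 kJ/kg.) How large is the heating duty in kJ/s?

Q = 376 kJ/s

liquid 6.38→34.6 °C: 66.035 kJ/kg
vaporisation at 34.6 °C: 360 kJ/kg
vapour 34.6→95.3 °C: 84.98 kJ/kg
Δh = 66.035 + 360 + 84.98 = 511.01 kJ/kg
Q = ṁ·Δh = 2646 kg/h × 511.01 kJ/kg = 1.3521e+06 kJ/h
|Q| = 375.6 kW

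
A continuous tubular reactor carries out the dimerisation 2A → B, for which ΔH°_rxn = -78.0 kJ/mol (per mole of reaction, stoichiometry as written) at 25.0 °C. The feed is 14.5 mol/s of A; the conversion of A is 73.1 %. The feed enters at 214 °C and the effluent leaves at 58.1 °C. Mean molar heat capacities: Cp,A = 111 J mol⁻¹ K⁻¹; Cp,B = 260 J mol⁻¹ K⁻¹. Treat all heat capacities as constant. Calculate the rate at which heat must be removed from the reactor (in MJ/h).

Q_out = 2370 MJ/h

Extent of reaction ξ = 0.731 × 14.5 / 2 = 5.2997 mol/s
Reaction term: ξ·ΔH°_rxn = 5.2997 × -78.0 = -413.38 kJ/s
Sensible, feed 214→25 °C: -304.2 kJ/s
Outlet flows (mol/s): A 3.9005, B 5.2997
Sensible, products 25→58.1 °C: 59.94 kJ/s
Q = ΔH = -657.64 kJ/s = -657.64 kW
Heat removed = 2367.5 MJ/h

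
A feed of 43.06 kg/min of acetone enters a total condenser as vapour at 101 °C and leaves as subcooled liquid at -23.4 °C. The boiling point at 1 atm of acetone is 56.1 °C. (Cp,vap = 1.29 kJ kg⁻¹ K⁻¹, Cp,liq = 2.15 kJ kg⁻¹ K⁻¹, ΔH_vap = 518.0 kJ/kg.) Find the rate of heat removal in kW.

vapour 101→56.1 °C: -57.921 kJ/kg
condensation at 56.1 °C: -518 kJ/kg
liquid 56.1→-23.4 °C: -170.92 kJ/kg
Δh = -57.921 + -518 + -170.92 = -746.85 kJ/kg
Q = ṁ·Δh = 43.06 kg/min × -746.85 kJ/kg = -32159 kJ/min
|Q| = 535.99 kW

Q_c = 536 kW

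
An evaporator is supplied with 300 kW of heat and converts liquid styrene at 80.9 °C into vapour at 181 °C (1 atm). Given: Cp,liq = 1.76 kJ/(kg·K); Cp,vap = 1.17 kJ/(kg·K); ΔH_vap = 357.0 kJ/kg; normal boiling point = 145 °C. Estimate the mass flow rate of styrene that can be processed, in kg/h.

Δh = 1.76×(145−80.9) + 357.0 + 1.17×(181−145) = 511.94 kJ/kg
Q = 300 kW = 300 kJ/s = 1.08e+06 kJ/h
ṁ = Q/Δh = 1.08e+06 / 511.94 = 2109.6 kg/h

ṁ = 2110 kg/h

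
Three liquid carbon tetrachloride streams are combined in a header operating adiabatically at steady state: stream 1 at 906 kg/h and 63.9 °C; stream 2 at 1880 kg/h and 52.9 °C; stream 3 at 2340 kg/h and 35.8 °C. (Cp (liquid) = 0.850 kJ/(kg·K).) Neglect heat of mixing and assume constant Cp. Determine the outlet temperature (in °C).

Energy balance with Q = 0: Σ ṁᵢCp,ᵢ(T_out − Tᵢ) = 0
Σ ṁᵢCp,ᵢTᵢ = 906×0.850×63.9 + 1880×0.850×52.9 + 2340×0.850×35.8 = 204950
Σ ṁᵢCp,ᵢ = 906×0.850 + 1880×0.850 + 2340×0.850 = 4357.1
T_out = 204950 / 4357.1 = 47.038 °C

T_out = 47.0 °C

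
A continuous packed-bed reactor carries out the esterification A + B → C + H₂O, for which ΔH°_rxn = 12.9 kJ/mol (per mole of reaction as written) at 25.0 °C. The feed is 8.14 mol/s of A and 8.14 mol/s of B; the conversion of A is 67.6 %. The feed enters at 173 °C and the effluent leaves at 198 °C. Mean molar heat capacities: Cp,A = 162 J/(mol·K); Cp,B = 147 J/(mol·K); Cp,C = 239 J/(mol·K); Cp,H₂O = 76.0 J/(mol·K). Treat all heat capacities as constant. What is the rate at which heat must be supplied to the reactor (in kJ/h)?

Extent of reaction ξ = 0.676 × 8.14 = 5.5026 mol/s
Reaction term: ξ·ΔH°_rxn = 5.5026 × 12.9 = 70.984 kJ/s
Sensible, feed 173→25 °C: -372.26 kJ/s
Outlet flows (mol/s): A 2.6374, B 2.6374, C 5.5026, H₂O 5.5026
Sensible, products 25→198 °C: 440.85 kJ/s
Q = ΔH = 139.58 kJ/s = 139.58 kW
Heat supplied = 502480 kJ/h

Q_in = 502000 kJ/h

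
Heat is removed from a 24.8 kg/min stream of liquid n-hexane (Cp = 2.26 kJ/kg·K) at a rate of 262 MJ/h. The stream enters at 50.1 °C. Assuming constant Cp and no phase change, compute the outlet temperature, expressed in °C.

T_out = -27.8 °C

Q = 262 MJ/h = 4366.7 kJ/min
ΔT = Q/(ṁ·Cp) = 4366.7/(24.8×2.26) = 77.909 K
T_out = 50.1 − 77.909 = -27.809 °C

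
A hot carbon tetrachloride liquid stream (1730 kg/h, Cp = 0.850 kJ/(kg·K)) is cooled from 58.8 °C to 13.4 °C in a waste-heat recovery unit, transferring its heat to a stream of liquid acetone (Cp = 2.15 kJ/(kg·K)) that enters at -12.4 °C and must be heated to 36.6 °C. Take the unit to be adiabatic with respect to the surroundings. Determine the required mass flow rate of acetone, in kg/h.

Heat released by hot stream: Q = 1730 × 0.850 × (58.8 − 13.4) = 66761 kJ/h
Energy balance on cold side (adiabatic exchanger): Q = ṁ_c·Cp_c·(T_c,out − T_c,in)
ṁ_c = 66761 / [2.15 × (36.6 − -12.4)] = 633.7 kg/h

ṁ_c = 634 kg/h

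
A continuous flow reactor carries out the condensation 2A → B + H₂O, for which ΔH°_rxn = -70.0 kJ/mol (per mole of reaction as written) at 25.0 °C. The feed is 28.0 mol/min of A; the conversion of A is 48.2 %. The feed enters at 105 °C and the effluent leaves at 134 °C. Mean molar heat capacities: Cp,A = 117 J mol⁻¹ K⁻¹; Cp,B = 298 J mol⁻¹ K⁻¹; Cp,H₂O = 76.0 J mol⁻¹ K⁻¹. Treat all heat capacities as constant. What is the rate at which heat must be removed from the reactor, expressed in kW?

Extent of reaction ξ = 0.482 × 28.0 / 2 = 6.748 mol/min
Reaction term: ξ·ΔH°_rxn = 6.748 × -70.0 = -472.36 kJ/min
Sensible, feed 105→25 °C: -262.08 kJ/min
Outlet flows (mol/min): A 14.504, B 6.748, H₂O 6.748
Sensible, products 25→134 °C: 460.06 kJ/min
Q = ΔH = -274.38 kJ/min = -4.573 kW
Heat removed = 4.573 kW

Q_out = 4.57 kW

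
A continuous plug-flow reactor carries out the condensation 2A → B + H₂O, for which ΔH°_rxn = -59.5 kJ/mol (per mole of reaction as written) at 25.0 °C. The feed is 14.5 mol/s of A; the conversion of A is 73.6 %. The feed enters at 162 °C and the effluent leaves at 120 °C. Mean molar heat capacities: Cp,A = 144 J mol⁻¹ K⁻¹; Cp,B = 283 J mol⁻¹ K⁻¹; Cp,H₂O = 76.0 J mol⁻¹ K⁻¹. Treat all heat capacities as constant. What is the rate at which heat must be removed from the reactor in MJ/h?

Extent of reaction ξ = 0.736 × 14.5 / 2 = 5.336 mol/s
Reaction term: ξ·ΔH°_rxn = 5.336 × -59.5 = -317.49 kJ/s
Sensible, feed 162→25 °C: -286.06 kJ/s
Outlet flows (mol/s): A 3.828, B 5.336, H₂O 5.336
Sensible, products 25→120 °C: 234.35 kJ/s
Q = ΔH = -369.2 kJ/s = -369.2 kW
Heat removed = 1329.1 MJ/h

Q_out = 1330 MJ/h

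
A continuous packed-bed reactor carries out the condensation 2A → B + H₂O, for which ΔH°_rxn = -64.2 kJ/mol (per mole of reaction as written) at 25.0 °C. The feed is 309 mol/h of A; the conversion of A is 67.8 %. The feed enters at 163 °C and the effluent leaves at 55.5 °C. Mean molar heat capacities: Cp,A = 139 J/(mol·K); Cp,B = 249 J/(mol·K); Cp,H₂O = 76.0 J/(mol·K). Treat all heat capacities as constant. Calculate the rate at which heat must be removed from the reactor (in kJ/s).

Q_out = 3.11 kJ/s

Extent of reaction ξ = 0.678 × 309 / 2 = 104.75 mol/h
Reaction term: ξ·ΔH°_rxn = 104.75 × -64.2 = -6725 kJ/h
Sensible, feed 163→25 °C: -5927.2 kJ/h
Outlet flows (mol/h): A 99.498, B 104.75, H₂O 104.75
Sensible, products 25→55.5 °C: 1460.2 kJ/h
Q = ΔH = -11192 kJ/h = -3.1089 kW
Heat removed = 3.1089 kJ/s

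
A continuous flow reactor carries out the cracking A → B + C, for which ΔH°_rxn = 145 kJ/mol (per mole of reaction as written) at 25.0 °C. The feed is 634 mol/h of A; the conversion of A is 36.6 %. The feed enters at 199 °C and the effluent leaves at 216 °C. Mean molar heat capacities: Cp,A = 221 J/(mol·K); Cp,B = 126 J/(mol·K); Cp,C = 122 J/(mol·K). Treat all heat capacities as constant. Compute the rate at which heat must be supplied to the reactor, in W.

Extent of reaction ξ = 0.366 × 634 = 232.04 mol/h
Reaction term: ξ·ΔH°_rxn = 232.04 × 145 = 33646 kJ/h
Sensible, feed 199→25 °C: -24380 kJ/h
Outlet flows (mol/h): A 401.96, B 232.04, C 232.04
Sensible, products 25→216 °C: 27958 kJ/h
Q = ΔH = 37225 kJ/h = 10.34 kW
Heat supplied = 10340 W

Q_in = 10300 W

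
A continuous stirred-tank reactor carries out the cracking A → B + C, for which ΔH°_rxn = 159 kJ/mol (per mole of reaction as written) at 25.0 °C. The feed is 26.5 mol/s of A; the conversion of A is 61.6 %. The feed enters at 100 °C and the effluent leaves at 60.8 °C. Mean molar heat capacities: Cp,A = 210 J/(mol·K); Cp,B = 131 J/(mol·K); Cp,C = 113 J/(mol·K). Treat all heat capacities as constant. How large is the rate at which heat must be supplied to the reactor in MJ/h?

Q_in = 8630 MJ/h

Extent of reaction ξ = 0.616 × 26.5 = 16.324 mol/s
Reaction term: ξ·ΔH°_rxn = 16.324 × 159 = 2595.5 kJ/s
Sensible, feed 100→25 °C: -417.38 kJ/s
Outlet flows (mol/s): A 10.176, B 16.324, C 16.324
Sensible, products 25→60.8 °C: 219.1 kJ/s
Q = ΔH = 2397.2 kJ/s = 2397.2 kW
Heat supplied = 8630.1 MJ/h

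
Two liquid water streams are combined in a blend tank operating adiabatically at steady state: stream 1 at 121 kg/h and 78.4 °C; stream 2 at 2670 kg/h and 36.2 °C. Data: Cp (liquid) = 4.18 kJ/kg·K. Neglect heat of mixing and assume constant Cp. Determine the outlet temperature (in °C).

No heat crosses the boundary, so H_out = H_in.
T_out = Σ ṁᵢCp,ᵢTᵢ / Σ ṁᵢCp,ᵢ
      = 443670 / 11666 = 38.03 °C

T_out = 38.0 °C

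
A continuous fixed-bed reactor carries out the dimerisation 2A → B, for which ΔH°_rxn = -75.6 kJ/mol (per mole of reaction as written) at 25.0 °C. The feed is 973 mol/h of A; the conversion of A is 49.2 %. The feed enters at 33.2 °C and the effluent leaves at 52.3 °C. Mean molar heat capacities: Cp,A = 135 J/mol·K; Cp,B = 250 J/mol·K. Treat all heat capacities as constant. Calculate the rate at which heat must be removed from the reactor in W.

Extent of reaction ξ = 0.492 × 973 / 2 = 239.36 mol/h
Reaction term: ξ·ΔH°_rxn = 239.36 × -75.6 = -18095 kJ/h
Sensible, feed 33.2→25 °C: -1077.1 kJ/h
Outlet flows (mol/h): A 494.28, B 239.36
Sensible, products 25→52.3 °C: 3455.3 kJ/h
Q = ΔH = -15717 kJ/h = -4.3659 kW
Heat removed = 4365.9 W

Q_out = 4370 W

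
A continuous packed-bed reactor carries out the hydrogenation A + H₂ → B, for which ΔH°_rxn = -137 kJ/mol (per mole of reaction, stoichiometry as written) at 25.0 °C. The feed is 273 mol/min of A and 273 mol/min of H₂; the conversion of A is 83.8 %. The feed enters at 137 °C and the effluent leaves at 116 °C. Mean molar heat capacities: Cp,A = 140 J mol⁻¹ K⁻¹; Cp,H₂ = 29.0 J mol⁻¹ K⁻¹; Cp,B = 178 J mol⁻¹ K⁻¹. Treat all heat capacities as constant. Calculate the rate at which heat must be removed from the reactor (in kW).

Q_out = 535 kW

Extent of reaction ξ = 0.838 × 273 = 228.77 mol/min
Reaction term: ξ·ΔH°_rxn = 228.77 × -137 = -31342 kJ/min
Sensible, feed 137→25 °C: -5167.3 kJ/min
Outlet flows (mol/min): A 44.226, H₂ 44.226, B 228.77
Sensible, products 25→116 °C: 4385.8 kJ/min
Q = ΔH = -32124 kJ/min = -535.39 kW
Heat removed = 535.39 kW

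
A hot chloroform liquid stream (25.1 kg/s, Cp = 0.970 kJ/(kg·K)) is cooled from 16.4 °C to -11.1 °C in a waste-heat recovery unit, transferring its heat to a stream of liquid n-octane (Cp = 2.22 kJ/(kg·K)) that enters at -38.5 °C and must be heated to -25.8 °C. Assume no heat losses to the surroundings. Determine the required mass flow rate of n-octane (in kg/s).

ṁ_c = 23.7 kg/s

Heat released by hot stream: Q = 25.1 × 0.970 × (16.4 − -11.1) = 669.54 kJ/s
Energy balance on cold side (adiabatic exchanger): Q = ṁ_c·Cp_c·(T_c,out − T_c,in)
ṁ_c = 669.54 / [2.22 × (-25.8 − -38.5)] = 23.748 kg/s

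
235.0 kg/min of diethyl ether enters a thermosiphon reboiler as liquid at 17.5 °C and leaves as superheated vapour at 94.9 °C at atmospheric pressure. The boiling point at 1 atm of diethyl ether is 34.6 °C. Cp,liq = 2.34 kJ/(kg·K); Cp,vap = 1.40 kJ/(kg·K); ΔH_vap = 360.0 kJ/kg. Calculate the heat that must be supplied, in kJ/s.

Q = 1900 kJ/s

liquid 17.5→34.6 °C: 40.014 kJ/kg
vaporisation at 34.6 °C: 360 kJ/kg
vapour 34.6→94.9 °C: 84.42 kJ/kg
Δh = 40.014 + 360 + 84.42 = 484.43 kJ/kg
Q = ṁ·Δh = 235.0 kg/min × 484.43 kJ/kg = 113840 kJ/min
|Q| = 1897.4 kW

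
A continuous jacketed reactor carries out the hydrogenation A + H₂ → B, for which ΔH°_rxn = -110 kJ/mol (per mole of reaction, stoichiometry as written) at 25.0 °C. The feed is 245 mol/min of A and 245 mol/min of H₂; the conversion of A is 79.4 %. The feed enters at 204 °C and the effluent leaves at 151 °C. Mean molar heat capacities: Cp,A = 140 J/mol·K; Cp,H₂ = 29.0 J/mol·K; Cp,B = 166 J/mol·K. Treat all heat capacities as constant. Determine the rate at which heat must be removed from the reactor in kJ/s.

Extent of reaction ξ = 0.794 × 245 = 194.53 mol/min
Reaction term: ξ·ΔH°_rxn = 194.53 × -110 = -21398 kJ/min
Sensible, feed 204→25 °C: -7411.5 kJ/min
Outlet flows (mol/min): A 50.47, H₂ 50.47, B 194.53
Sensible, products 25→151 °C: 5143.5 kJ/min
Q = ΔH = -23666 kJ/min = -394.44 kW
Heat removed = 394.44 kJ/s

Q_out = 394 kJ/s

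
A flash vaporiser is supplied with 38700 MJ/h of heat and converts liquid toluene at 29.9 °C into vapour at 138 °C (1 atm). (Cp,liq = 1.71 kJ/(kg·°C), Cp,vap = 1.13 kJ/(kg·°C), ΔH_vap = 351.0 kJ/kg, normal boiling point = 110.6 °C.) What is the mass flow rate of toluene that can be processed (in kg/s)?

ṁ = 20.7 kg/s

Δh = 1.71×(110.6−29.9) + 351.0 + 1.13×(138−110.6) = 519.96 kJ/kg
Q = 38700 MJ/h = 10750 kJ/s = 10750 kJ/s
ṁ = Q/Δh = 10750 / 519.96 = 20.675 kg/s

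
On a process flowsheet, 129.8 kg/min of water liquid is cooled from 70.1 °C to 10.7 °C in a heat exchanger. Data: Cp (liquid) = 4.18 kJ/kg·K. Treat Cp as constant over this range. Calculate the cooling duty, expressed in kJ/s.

Q_c = 537 kJ/s

Q = ṁ·Cp·ΔT = 129.8 × 4.18 × (10.7 − 70.1) = -32228 kJ/min
Converting: 32228 / 60 s = 537.14 kW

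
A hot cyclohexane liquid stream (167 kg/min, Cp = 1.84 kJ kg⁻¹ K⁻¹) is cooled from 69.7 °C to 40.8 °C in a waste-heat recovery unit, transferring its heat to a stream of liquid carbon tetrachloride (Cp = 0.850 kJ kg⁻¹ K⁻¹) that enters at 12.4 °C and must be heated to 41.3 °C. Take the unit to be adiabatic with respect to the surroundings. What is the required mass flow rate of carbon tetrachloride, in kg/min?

ṁ_c = 362 kg/min

Heat released by hot stream: Q = 167 × 1.84 × (69.7 − 40.8) = 8880.4 kJ/min
Energy balance on cold side (adiabatic exchanger): Q = ṁ_c·Cp_c·(T_c,out − T_c,in)
ṁ_c = 8880.4 / [0.850 × (41.3 − 12.4)] = 361.51 kg/min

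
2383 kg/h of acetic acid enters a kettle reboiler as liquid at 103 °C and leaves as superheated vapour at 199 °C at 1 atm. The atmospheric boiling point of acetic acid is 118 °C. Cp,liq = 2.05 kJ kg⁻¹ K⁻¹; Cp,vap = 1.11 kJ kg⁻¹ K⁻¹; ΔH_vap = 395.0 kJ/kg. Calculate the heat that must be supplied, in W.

liquid 103→118 °C: 30.75 kJ/kg
vaporisation at 118 °C: 395 kJ/kg
vapour 118→199 °C: 89.91 kJ/kg
Δh = 30.75 + 395 + 89.91 = 515.66 kJ/kg
Q = ṁ·Δh = 2383 kg/h × 515.66 kJ/kg = 1.2288e+06 kJ/h
|Q| = 341.34 kW = 341340 W

Q = 341000 W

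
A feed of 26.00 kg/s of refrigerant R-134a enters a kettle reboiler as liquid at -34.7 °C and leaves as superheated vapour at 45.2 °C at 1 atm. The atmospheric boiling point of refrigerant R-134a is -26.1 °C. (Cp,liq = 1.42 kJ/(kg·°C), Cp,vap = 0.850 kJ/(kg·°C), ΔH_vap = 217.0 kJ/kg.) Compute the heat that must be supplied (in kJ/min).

Q = 452000 kJ/min

liquid -34.7→-26.1 °C: 12.212 kJ/kg
vaporisation at -26.1 °C: 217 kJ/kg
vapour -26.1→45.2 °C: 60.605 kJ/kg
Δh = 12.212 + 217 + 60.605 = 289.82 kJ/kg
Q = ṁ·Δh = 26.00 kg/s × 289.82 kJ/kg = 7535.2 kJ/s
|Q| = 7535.2 kW = 452110 kJ/min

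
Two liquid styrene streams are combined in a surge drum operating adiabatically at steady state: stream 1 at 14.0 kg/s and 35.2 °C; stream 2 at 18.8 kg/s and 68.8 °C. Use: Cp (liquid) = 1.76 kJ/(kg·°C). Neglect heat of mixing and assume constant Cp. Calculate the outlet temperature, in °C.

T_out = 54.5 °C

No heat crosses the boundary, so H_out = H_in.
T_out = Σ ṁᵢCp,ᵢTᵢ / Σ ṁᵢCp,ᵢ
      = 3143.8 / 57.728 = 54.459 °C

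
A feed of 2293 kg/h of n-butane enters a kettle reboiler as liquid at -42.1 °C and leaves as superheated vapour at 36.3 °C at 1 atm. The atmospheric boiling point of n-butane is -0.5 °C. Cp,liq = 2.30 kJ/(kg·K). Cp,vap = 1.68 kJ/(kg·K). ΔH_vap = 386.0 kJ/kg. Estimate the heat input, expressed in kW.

liquid -42.1→-0.5 °C: 95.68 kJ/kg
vaporisation at -0.5 °C: 386 kJ/kg
vapour -0.5→36.3 °C: 61.824 kJ/kg
Δh = 95.68 + 386 + 61.824 = 543.5 kJ/kg
Q = ṁ·Δh = 2293 kg/h × 543.5 kJ/kg = 1.2463e+06 kJ/h
|Q| = 346.18 kW

Q = 346 kW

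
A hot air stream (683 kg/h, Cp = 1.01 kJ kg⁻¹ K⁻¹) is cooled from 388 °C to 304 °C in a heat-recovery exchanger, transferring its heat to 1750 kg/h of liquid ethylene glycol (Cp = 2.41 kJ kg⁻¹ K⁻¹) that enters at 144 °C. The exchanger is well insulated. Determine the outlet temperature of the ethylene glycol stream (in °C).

Heat released by hot stream: Q = 683 × 1.01 × (388 − 304) = 57946 kJ/h
Energy balance on cold side (adiabatic exchanger): Q = ṁ_c·Cp_c·(T_c,out − T_c,in)
T_c,out = 144 + 57946/(1750 × 2.41) = 157.74 °C

T_c,out = 158 °C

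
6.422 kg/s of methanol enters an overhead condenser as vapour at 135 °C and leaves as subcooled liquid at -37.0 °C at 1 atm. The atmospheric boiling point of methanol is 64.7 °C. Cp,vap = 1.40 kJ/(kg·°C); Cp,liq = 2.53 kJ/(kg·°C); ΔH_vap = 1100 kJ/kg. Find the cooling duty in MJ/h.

Q_c = 33700 MJ/h

vapour 135→64.7 °C: -98.42 kJ/kg
condensation at 64.7 °C: -1100 kJ/kg
liquid 64.7→-37.0 °C: -257.3 kJ/kg
Δh = -98.42 + -1100 + -257.3 = -1455.7 kJ/kg
Q = ṁ·Δh = 6.422 kg/s × -1455.7 kJ/kg = -9348.6 kJ/s
|Q| = 9348.6 kW = 33655 MJ/h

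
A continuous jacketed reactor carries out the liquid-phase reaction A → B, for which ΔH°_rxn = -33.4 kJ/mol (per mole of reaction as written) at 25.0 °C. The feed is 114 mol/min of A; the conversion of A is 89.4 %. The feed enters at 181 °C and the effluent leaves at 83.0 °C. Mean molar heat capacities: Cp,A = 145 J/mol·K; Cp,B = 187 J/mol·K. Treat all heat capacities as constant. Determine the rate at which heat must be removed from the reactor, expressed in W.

Extent of reaction ξ = 0.894 × 114 = 101.92 mol/min
Reaction term: ξ·ΔH°_rxn = 101.92 × -33.4 = -3404 kJ/min
Sensible, feed 181→25 °C: -2578.7 kJ/min
Outlet flows (mol/min): A 12.084, B 101.92
Sensible, products 25→83.0 °C: 1207 kJ/min
Q = ΔH = -4775.7 kJ/min = -79.594 kW
Heat removed = 79594 W

Q_out = 79600 W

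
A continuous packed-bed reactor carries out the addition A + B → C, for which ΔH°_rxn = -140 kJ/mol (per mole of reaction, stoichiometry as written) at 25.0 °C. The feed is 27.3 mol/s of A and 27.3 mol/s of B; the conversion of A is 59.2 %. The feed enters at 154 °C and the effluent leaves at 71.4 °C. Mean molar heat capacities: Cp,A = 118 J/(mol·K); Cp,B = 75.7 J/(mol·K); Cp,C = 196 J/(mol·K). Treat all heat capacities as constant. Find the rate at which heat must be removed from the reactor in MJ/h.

Q_out = 9710 MJ/h

Extent of reaction ξ = 0.592 × 27.3 = 16.162 mol/s
Reaction term: ξ·ΔH°_rxn = 16.162 × -140 = -2262.6 kJ/s
Sensible, feed 154→25 °C: -682.15 kJ/s
Outlet flows (mol/s): A 11.138, B 11.138, C 16.162
Sensible, products 25→71.4 °C: 247.09 kJ/s
Q = ΔH = -2697.7 kJ/s = -2697.7 kW
Heat removed = 9711.7 MJ/h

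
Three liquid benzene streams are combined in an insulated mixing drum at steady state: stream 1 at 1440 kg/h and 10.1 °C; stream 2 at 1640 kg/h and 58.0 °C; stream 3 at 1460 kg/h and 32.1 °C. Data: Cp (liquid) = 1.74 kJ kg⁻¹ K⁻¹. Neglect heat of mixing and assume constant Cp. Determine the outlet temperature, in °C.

No heat crosses the boundary, so H_out = H_in.
T_out = Σ ṁᵢCp,ᵢTᵢ / Σ ṁᵢCp,ᵢ
      = 272360 / 7899.6 = 34.478 °C

T_out = 34.5 °C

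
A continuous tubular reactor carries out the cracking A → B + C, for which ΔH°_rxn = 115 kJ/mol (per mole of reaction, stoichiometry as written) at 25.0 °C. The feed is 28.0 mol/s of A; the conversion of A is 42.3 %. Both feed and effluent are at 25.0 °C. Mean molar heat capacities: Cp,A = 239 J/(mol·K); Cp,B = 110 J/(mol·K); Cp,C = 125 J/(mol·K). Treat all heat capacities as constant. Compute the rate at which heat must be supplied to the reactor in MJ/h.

Q_in = 4900 MJ/h

Extent of reaction ξ = 0.423 × 28.0 = 11.844 mol/s
Reaction term: ξ·ΔH°_rxn = 11.844 × 115 = 1362.1 kJ/s
Q = ΔH = 1362.1 kJ/s = 1362.1 kW
Heat supplied = 4903.4 MJ/h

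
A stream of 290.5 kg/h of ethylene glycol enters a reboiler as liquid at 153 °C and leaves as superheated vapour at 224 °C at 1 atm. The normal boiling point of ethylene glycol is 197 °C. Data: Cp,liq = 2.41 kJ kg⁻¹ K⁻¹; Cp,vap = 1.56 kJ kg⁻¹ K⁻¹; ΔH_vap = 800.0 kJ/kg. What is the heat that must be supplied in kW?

liquid 153→197 °C: 106.04 kJ/kg
vaporisation at 197 °C: 800 kJ/kg
vapour 197→224 °C: 42.12 kJ/kg
Δh = 106.04 + 800 + 42.12 = 948.16 kJ/kg
Q = ṁ·Δh = 290.5 kg/h × 948.16 kJ/kg = 275440 kJ/h
|Q| = 76.511 kW

Q = 76.5 kW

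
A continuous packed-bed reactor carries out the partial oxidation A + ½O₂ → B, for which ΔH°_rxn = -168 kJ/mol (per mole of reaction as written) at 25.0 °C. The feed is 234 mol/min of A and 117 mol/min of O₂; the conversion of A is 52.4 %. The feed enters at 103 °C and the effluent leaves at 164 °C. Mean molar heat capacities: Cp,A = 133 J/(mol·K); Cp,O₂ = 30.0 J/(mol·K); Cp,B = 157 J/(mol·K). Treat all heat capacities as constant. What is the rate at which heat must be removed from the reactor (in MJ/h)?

Extent of reaction ξ = 0.524 × 234 = 122.62 mol/min
Reaction term: ξ·ΔH°_rxn = 122.62 × -168 = -20599 kJ/min
Sensible, feed 103→25 °C: -2701.3 kJ/min
Outlet flows (mol/min): A 111.38, O₂ 55.692, B 122.62
Sensible, products 25→164 °C: 4967.2 kJ/min
Q = ΔH = -18334 kJ/min = -305.56 kW
Heat removed = 1100 MJ/h

Q_out = 1100 MJ/h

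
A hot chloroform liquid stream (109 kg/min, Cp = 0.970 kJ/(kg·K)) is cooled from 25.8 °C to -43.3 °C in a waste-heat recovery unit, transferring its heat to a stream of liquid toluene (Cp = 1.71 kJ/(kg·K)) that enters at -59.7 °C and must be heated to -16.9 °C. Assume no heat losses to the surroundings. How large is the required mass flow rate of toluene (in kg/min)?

ṁ_c = 99.8 kg/min

Heat released by hot stream: Q = 109 × 0.970 × (25.8 − -43.3) = 7305.9 kJ/min
Energy balance on cold side (adiabatic exchanger): Q = ṁ_c·Cp_c·(T_c,out − T_c,in)
ṁ_c = 7305.9 / [1.71 × (-16.9 − -59.7)] = 99.824 kg/min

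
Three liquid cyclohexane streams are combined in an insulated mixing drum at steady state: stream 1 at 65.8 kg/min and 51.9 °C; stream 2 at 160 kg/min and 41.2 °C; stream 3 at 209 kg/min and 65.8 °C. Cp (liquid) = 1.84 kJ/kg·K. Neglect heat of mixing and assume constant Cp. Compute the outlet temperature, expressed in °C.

No heat crosses the boundary, so H_out = H_in.
T_out = Σ ṁᵢCp,ᵢTᵢ / Σ ṁᵢCp,ᵢ
      = 43717 / 800.03 = 54.644 °C

T_out = 54.6 °C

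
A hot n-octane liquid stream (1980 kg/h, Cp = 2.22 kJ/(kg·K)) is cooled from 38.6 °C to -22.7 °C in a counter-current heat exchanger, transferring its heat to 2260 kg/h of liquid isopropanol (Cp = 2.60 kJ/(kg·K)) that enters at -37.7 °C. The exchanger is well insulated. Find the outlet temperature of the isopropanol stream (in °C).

Heat released by hot stream: Q = 1980 × 2.22 × (38.6 − -22.7) = 269450 kJ/h
Energy balance on cold side (adiabatic exchanger): Q = ṁ_c·Cp_c·(T_c,out − T_c,in)
T_c,out = -37.7 + 269450/(2260 × 2.60) = 8.1561 °C

T_c,out = 8.16 °C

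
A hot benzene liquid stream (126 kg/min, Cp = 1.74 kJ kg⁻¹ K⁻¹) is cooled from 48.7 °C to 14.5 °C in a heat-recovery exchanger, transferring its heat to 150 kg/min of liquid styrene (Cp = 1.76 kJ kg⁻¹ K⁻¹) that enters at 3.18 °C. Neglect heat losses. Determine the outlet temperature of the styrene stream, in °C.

T_c,out = 31.6 °C

Heat released by hot stream: Q = 126 × 1.74 × (48.7 − 14.5) = 7498 kJ/min
Energy balance on cold side (adiabatic exchanger): Q = ṁ_c·Cp_c·(T_c,out − T_c,in)
T_c,out = 3.18 + 7498/(150 × 1.76) = 31.582 °C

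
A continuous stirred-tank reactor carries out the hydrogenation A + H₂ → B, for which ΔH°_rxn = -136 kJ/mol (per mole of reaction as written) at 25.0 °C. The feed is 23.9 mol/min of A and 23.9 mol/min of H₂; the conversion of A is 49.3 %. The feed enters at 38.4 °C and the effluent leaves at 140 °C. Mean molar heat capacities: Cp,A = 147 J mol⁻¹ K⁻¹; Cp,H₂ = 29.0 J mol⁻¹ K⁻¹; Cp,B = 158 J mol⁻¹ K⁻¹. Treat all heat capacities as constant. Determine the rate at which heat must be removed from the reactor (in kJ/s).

Q_out = 20.0 kJ/s

Extent of reaction ξ = 0.493 × 23.9 = 11.783 mol/min
Reaction term: ξ·ΔH°_rxn = 11.783 × -136 = -1602.4 kJ/min
Sensible, feed 38.4→25 °C: -56.366 kJ/min
Outlet flows (mol/min): A 12.117, H₂ 12.117, B 11.783
Sensible, products 25→140 °C: 459.35 kJ/min
Q = ΔH = -1199.5 kJ/min = -19.991 kW
Heat removed = 19.991 kJ/s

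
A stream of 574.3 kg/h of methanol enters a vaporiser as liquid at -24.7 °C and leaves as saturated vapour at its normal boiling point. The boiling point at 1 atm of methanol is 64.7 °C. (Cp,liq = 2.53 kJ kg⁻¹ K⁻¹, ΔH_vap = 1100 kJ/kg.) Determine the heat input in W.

Q = 212000 W

liquid -24.7→64.7 °C: 226.18 kJ/kg
vaporisation at 64.7 °C: 1100 kJ/kg
Δh = 226.18 + 1100 = 1326.2 kJ/kg
Q = ṁ·Δh = 574.3 kg/h × 1326.2 kJ/kg = 761630 kJ/h
|Q| = 211.56 kW = 211560 W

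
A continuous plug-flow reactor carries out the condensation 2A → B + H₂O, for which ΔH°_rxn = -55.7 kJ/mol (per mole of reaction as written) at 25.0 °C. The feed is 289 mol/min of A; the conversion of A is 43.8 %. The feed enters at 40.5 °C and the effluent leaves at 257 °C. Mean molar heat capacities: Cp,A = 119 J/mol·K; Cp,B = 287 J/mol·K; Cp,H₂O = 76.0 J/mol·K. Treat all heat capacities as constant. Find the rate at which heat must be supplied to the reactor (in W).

Extent of reaction ξ = 0.438 × 289 / 2 = 63.291 mol/min
Reaction term: ξ·ΔH°_rxn = 63.291 × -55.7 = -3525.3 kJ/min
Sensible, feed 40.5→25 °C: -533.06 kJ/min
Outlet flows (mol/min): A 162.42, B 63.291, H₂O 63.291
Sensible, products 25→257 °C: 9814.2 kJ/min
Q = ΔH = 5755.8 kJ/min = 95.93 kW
Heat supplied = 95930 W

Q_in = 95900 W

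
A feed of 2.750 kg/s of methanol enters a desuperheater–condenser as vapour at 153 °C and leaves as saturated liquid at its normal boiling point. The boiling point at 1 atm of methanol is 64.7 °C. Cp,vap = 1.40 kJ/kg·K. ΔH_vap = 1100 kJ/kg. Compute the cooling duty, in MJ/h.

vapour 153→64.7 °C: -123.62 kJ/kg
condensation at 64.7 °C: -1100 kJ/kg
Δh = -123.62 + -1100 = -1223.6 kJ/kg
Q = ṁ·Δh = 2.750 kg/s × -1223.6 kJ/kg = -3365 kJ/s
|Q| = 3365 kW = 12114 MJ/h

Q_c = 12100 MJ/h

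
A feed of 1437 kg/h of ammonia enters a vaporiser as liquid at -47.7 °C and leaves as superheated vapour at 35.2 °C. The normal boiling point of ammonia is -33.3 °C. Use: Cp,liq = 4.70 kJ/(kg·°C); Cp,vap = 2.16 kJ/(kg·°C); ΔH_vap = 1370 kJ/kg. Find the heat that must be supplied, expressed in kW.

liquid -47.7→-33.3 °C: 67.68 kJ/kg
vaporisation at -33.3 °C: 1370 kJ/kg
vapour -33.3→35.2 °C: 147.96 kJ/kg
Δh = 67.68 + 1370 + 147.96 = 1585.6 kJ/kg
Q = ṁ·Δh = 1437 kg/h × 1585.6 kJ/kg = 2.2786e+06 kJ/h
|Q| = 632.93 kW

Q = 633 kW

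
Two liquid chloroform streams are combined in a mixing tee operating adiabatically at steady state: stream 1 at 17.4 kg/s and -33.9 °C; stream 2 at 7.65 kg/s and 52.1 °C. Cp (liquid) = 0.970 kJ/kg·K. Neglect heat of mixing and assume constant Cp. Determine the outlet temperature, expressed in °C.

T_out = -7.64 °C

Adiabatic, steady state ⇒ Σ ṁᵢCp,ᵢ(T_out − Tᵢ) = 0
Σ ṁᵢCp,ᵢTᵢ = 17.4×0.970×-33.9 + 7.65×0.970×52.1 = -185.56
Σ ṁᵢCp,ᵢ = 17.4×0.970 + 7.65×0.970 = 24.298
T_out = -185.56 / 24.298 = -7.6365 °C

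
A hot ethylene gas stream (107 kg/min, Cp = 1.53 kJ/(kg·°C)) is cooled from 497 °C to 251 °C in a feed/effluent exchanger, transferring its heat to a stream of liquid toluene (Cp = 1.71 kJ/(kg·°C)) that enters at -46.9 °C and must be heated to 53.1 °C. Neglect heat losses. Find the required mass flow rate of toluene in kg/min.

Heat released by hot stream: Q = 107 × 1.53 × (497 − 251) = 40273 kJ/min
Energy balance on cold side (adiabatic exchanger): Q = ṁ_c·Cp_c·(T_c,out − T_c,in)
ṁ_c = 40273 / [1.71 × (53.1 − -46.9)] = 235.51 kg/min

ṁ_c = 236 kg/min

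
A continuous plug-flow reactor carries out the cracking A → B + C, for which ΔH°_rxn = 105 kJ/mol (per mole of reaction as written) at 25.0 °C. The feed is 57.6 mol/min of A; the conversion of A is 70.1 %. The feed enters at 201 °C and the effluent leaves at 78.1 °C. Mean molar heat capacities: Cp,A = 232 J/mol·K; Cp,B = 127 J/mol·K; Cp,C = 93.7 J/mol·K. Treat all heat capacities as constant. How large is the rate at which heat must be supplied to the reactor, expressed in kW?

Extent of reaction ξ = 0.701 × 57.6 = 40.378 mol/min
Reaction term: ξ·ΔH°_rxn = 40.378 × 105 = 4239.6 kJ/min
Sensible, feed 201→25 °C: -2351.9 kJ/min
Outlet flows (mol/min): A 17.222, B 40.378, C 40.378
Sensible, products 25→78.1 °C: 685.36 kJ/min
Q = ΔH = 2573.1 kJ/min = 42.885 kW
Heat supplied = 42.885 kW

Q_in = 42.9 kW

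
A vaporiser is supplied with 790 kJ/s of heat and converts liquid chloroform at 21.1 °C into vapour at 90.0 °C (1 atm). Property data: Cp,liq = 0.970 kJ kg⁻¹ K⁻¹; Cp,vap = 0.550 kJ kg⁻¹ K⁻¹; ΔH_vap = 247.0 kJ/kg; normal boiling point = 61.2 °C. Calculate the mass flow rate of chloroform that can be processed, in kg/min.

Δh = 0.970×(61.2−21.1) + 247.0 + 0.550×(90.0−61.2) = 301.74 kJ/kg
Q = 790 kJ/s = 790 kJ/s = 47400 kJ/min
ṁ = Q/Δh = 47400 / 301.74 = 157.09 kg/min

ṁ = 157 kg/min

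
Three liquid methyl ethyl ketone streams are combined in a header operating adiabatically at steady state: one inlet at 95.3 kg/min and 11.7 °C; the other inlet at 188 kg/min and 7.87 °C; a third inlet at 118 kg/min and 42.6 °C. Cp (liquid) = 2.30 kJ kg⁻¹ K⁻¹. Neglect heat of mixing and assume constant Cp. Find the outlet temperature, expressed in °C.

Energy balance with Q = 0: Σ ṁᵢCp,ᵢ(T_out − Tᵢ) = 0
T_out = Σ ṁᵢCp,ᵢTᵢ / Σ ṁᵢCp,ᵢ
      = 17529 / 922.99 = 18.992 °C

T_out = 19.0 °C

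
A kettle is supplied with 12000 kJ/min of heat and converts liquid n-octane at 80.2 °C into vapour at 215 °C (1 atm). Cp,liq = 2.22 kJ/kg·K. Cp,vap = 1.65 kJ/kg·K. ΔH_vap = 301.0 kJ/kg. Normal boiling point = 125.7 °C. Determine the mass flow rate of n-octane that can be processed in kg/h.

ṁ = 1310 kg/h

Δh = 2.22×(125.7−80.2) + 301.0 + 1.65×(215−125.7) = 549.36 kJ/kg
Q = 12000 kJ/min = 200 kJ/s = 720000 kJ/h
ṁ = Q/Δh = 720000 / 549.36 = 1310.6 kg/h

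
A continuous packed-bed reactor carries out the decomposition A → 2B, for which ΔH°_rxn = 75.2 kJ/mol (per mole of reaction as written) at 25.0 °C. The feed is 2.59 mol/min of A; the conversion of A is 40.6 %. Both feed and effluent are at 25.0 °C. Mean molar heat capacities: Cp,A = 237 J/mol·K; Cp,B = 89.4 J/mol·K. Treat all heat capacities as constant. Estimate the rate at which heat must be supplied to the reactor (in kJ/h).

Q_in = 4740 kJ/h

Extent of reaction ξ = 0.406 × 2.59 = 1.0515 mol/min
Reaction term: ξ·ΔH°_rxn = 1.0515 × 75.2 = 79.076 kJ/min
Q = ΔH = 79.076 kJ/min = 1.3179 kW
Heat supplied = 4744.5 kJ/h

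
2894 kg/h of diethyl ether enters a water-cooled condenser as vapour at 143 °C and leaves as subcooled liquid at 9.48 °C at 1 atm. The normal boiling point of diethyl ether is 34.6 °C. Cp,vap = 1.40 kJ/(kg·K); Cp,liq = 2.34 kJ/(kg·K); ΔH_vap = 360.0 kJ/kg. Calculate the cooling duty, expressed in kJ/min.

vapour 143→34.6 °C: -151.76 kJ/kg
condensation at 34.6 °C: -360 kJ/kg
liquid 34.6→9.48 °C: -58.781 kJ/kg
Δh = -151.76 + -360 + -58.781 = -570.54 kJ/kg
Q = ṁ·Δh = 2894 kg/h × -570.54 kJ/kg = -1.6511e+06 kJ/h
|Q| = 458.65 kW = 27519 kJ/min

Q_c = 27500 kJ/min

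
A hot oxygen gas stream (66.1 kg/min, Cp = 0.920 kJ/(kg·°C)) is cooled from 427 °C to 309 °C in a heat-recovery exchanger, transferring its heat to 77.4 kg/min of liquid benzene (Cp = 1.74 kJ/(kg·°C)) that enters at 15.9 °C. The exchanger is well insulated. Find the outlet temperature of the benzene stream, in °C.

T_c,out = 69.2 °C

Heat released by hot stream: Q = 66.1 × 0.920 × (427 − 309) = 7175.8 kJ/min
Energy balance on cold side (adiabatic exchanger): Q = ṁ_c·Cp_c·(T_c,out − T_c,in)
T_c,out = 15.9 + 7175.8/(77.4 × 1.74) = 69.182 °C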